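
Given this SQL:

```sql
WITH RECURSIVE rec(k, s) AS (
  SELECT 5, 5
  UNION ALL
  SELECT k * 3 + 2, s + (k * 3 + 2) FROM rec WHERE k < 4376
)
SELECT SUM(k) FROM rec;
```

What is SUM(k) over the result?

Base: k=5, s=5.
Iteration 1: 5 < 4376 holds -> k = 5 * 3 + 2 = 17, s = 5 + 17 = 22.
Iteration 2: 17 < 4376 holds -> k = 17 * 3 + 2 = 53, s = 22 + 53 = 75.
Iteration 3: 53 < 4376 holds -> k = 53 * 3 + 2 = 161, s = 75 + 161 = 236.
Iteration 4: 161 < 4376 holds -> k = 161 * 3 + 2 = 485, s = 236 + 485 = 721.
Iteration 5: 485 < 4376 holds -> k = 485 * 3 + 2 = 1457, s = 721 + 1457 = 2178.
Iteration 6: 1457 < 4376 holds -> k = 1457 * 3 + 2 = 4373, s = 2178 + 4373 = 6551.
Iteration 7: 4373 < 4376 holds -> k = 4373 * 3 + 2 = 13121, s = 6551 + 13121 = 19672.
Iteration 8: 13121 < 4376 fails; recursion stops.
SUM(k) = 5 + 17 + 53 + 161 + 485 + 1457 + 4373 + 13121 = 19672.

19672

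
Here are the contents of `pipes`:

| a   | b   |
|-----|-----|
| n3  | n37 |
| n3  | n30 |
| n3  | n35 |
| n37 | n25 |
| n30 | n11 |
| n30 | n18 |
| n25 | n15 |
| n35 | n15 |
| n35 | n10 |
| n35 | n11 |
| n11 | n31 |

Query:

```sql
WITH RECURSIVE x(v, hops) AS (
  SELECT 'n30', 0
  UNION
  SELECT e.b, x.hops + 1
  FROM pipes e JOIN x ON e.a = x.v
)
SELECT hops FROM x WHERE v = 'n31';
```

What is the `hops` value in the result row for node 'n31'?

2

Base: (n30, hops=0).
Iteration 1: edges from {n30} -> (n11, hops=1), (n18, hops=1).
Iteration 2: edges from {n11,n18} -> (n31, hops=2).
Iteration 3: no outgoing edges from {n31}; recursion stops.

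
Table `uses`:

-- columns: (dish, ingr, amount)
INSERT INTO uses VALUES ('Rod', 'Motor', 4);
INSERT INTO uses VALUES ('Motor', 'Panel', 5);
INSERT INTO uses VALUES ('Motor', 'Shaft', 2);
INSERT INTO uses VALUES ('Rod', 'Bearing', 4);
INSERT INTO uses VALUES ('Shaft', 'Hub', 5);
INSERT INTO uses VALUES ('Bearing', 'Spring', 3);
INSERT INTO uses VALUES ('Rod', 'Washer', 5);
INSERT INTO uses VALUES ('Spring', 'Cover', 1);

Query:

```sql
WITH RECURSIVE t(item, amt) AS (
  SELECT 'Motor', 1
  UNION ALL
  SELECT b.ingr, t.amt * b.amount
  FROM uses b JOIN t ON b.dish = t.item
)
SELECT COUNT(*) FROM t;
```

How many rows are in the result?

Base: (Motor, amt=1).
Iteration 1: components of {Motor} -> Panel = 1*5 = 5, Shaft = 1*2 = 2.
Iteration 2: components of {Panel,Shaft} -> Hub = 2*5 = 10.
Iteration 3: no further components; recursion stops.
Total rows emitted: 4.

4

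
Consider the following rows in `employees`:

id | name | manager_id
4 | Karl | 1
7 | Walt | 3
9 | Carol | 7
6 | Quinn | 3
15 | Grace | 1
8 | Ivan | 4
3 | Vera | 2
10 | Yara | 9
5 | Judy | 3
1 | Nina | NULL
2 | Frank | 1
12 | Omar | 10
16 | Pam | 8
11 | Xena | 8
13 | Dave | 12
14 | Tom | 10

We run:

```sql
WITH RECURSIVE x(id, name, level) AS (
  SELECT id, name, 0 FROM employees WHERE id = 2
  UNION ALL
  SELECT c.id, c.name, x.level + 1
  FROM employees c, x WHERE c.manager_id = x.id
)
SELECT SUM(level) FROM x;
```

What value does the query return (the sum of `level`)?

Base: id=2 (Frank) at level 0.
Iteration 1: rows with manager_id in {2} -> Vera (id 3, level 1).
Iteration 2: rows with manager_id in {3} -> Judy (id 5, level 2), Quinn (id 6, level 2), Walt (id 7, level 2).
Iteration 3: rows with manager_id in {5,6,7} -> Carol (id 9, level 3).
Iteration 4: rows with manager_id in {9} -> Yara (id 10, level 4).
Iteration 5: rows with manager_id in {10} -> Omar (id 12, level 5), Tom (id 14, level 5).
Iteration 6: rows with manager_id in {12,14} -> Dave (id 13, level 6).
Iteration 7: no rows with manager_id in {13}; recursion stops.
SUM(level) = 0 + 1 + 2 + 2 + 2 + 3 + 4 + 5 + 5 + 6 = 30.

30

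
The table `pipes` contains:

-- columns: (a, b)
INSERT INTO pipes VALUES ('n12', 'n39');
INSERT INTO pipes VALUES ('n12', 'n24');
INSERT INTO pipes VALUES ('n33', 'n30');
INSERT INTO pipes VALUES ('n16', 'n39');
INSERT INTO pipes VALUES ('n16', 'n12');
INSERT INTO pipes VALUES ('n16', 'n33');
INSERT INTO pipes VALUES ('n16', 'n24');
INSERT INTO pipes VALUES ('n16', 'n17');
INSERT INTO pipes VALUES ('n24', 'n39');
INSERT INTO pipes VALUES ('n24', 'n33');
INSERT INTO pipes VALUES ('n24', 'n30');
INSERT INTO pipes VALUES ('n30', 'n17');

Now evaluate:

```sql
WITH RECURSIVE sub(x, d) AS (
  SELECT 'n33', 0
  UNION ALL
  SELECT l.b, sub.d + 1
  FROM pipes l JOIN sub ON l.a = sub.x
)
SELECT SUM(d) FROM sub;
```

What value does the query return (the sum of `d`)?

3

Base: (n33, d=0).
Iteration 1: edges from {n33} -> (n30, d=1).
Iteration 2: edges from {n30} -> (n17, d=2).
Iteration 3: no outgoing edges from {n17}; recursion stops.
SUM(d) = 0 + 1 + 2 = 3.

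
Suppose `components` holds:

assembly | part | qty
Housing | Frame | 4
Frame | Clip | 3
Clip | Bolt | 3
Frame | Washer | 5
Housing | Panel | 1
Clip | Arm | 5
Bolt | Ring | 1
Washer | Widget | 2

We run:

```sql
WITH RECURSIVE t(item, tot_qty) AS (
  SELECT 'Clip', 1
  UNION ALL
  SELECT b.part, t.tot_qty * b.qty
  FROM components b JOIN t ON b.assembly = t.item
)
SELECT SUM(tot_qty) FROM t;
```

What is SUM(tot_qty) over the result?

12

Base: (Clip, tot_qty=1).
Iteration 1: components of {Clip} -> Arm = 1*5 = 5, Bolt = 1*3 = 3.
Iteration 2: components of {Arm,Bolt} -> Ring = 3*1 = 3.
Iteration 3: no further components; recursion stops.
SUM(tot_qty) = 1 + 3 + 5 + 3 = 12.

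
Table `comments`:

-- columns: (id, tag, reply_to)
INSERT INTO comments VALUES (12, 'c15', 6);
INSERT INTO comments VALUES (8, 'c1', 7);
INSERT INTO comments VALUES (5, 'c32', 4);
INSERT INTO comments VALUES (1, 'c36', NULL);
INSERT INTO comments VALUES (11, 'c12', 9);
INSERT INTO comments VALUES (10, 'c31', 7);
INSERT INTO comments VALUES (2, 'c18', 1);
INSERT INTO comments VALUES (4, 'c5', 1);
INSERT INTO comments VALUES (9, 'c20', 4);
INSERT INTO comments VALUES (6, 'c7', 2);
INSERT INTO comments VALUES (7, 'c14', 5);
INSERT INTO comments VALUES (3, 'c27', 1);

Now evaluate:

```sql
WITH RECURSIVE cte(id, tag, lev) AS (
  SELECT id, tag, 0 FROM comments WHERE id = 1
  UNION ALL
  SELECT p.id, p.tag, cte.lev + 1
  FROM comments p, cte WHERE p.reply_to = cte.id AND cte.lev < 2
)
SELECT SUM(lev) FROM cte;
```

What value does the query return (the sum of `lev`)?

9

Base: id=1 (c36) at lev 0.
Iteration 1: rows with reply_to in {1} -> c18 (id 2, lev 1), c27 (id 3, lev 1), c5 (id 4, lev 1).
Iteration 2: rows with reply_to in {2,3,4} -> c32 (id 5, lev 2), c7 (id 6, lev 2), c20 (id 9, lev 2).
Iteration 3: lev < 2 fails for all current rows; recursion stops.
SUM(lev) = 0 + 1 + 1 + 1 + 2 + 2 + 2 = 9.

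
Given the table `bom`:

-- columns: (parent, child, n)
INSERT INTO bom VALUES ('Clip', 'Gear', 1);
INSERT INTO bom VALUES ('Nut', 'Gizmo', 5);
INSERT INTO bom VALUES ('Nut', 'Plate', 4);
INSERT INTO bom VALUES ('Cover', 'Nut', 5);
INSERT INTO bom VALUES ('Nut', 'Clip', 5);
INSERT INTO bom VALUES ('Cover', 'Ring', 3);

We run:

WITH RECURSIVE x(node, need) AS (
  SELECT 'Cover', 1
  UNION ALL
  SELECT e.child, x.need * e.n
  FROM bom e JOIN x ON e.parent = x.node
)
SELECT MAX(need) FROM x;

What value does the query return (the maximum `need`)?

Base: (Cover, need=1).
Iteration 1: components of {Cover} -> Nut = 1*5 = 5, Ring = 1*3 = 3.
Iteration 2: components of {Nut,Ring} -> Clip = 5*5 = 25, Gizmo = 5*5 = 25, Plate = 5*4 = 20.
Iteration 3: components of {Clip,Gizmo,Plate} -> Gear = 25*1 = 25.
Iteration 4: no further components; recursion stops.
need values: 1, 5, 3, 25, 20, 25, 25; the maximum is 25.

25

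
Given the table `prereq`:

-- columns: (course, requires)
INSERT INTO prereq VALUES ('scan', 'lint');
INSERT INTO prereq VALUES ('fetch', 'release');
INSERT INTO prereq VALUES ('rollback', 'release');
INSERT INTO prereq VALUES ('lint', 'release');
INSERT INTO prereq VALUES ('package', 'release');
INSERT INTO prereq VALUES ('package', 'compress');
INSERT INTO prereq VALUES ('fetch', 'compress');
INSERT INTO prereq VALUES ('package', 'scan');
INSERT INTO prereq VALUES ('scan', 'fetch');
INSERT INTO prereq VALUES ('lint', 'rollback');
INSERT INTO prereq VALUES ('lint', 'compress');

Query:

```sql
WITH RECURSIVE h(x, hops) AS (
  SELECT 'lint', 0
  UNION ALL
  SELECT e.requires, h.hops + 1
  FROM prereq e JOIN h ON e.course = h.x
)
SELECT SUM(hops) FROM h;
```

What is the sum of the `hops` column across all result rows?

5

Base: (lint, hops=0).
Iteration 1: edges from {lint} -> (compress, hops=1), (release, hops=1), (rollback, hops=1).
Iteration 2: edges from {compress,release,rollback} -> (release, hops=2).
Iteration 3: no outgoing edges from {release}; recursion stops.
SUM(hops) = 0 + 1 + 1 + 1 + 2 = 5.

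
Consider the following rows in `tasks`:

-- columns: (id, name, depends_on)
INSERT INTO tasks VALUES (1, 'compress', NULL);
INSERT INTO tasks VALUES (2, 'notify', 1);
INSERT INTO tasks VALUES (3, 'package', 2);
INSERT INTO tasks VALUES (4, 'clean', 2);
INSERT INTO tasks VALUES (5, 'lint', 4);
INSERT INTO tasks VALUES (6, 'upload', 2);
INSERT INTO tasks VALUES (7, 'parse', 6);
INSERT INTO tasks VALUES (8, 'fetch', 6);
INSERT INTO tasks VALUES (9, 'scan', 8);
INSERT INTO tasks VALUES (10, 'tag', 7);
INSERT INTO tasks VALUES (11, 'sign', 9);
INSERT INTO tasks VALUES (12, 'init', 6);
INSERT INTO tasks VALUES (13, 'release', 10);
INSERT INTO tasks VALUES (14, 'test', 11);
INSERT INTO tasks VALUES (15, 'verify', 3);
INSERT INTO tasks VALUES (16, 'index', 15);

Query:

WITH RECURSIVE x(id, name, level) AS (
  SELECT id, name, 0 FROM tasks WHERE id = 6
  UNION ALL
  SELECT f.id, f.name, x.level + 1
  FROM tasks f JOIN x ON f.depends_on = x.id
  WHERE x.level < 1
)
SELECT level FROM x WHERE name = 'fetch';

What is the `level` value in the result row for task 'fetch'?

1

Base: id=6 (upload) at level 0.
Iteration 1: rows with depends_on in {6} -> parse (id 7, level 1), fetch (id 8, level 1), init (id 12, level 1).
Iteration 2: level < 1 fails for all current rows; recursion stops.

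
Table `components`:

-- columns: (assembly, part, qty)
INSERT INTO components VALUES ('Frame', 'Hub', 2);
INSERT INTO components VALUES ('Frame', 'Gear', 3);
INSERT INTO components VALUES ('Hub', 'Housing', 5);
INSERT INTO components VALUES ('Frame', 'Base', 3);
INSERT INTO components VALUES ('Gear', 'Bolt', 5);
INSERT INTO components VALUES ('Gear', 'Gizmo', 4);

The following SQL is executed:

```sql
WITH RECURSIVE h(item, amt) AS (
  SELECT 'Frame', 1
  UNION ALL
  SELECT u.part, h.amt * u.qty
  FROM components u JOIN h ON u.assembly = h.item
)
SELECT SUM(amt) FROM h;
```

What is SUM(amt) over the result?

Base: (Frame, amt=1).
Iteration 1: components of {Frame} -> Base = 1*3 = 3, Gear = 1*3 = 3, Hub = 1*2 = 2.
Iteration 2: components of {Base,Gear,Hub} -> Bolt = 3*5 = 15, Gizmo = 3*4 = 12, Housing = 2*5 = 10.
Iteration 3: no further components; recursion stops.
SUM(amt) = 1 + 2 + 3 + 3 + 10 + 15 + 12 = 46.

46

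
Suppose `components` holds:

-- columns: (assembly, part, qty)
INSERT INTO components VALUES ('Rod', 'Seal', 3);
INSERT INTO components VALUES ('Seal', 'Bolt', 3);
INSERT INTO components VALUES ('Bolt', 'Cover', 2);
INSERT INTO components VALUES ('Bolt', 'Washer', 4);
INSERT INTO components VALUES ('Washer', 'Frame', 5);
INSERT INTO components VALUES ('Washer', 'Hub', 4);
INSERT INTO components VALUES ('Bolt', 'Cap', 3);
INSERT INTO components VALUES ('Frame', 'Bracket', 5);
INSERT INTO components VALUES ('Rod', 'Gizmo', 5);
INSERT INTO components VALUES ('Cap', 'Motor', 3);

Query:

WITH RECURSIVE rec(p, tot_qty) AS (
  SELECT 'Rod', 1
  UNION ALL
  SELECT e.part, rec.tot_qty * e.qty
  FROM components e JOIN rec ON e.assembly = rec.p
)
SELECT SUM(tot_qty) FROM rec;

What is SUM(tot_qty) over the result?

Base: (Rod, tot_qty=1).
Iteration 1: components of {Rod} -> Gizmo = 1*5 = 5, Seal = 1*3 = 3.
Iteration 2: components of {Gizmo,Seal} -> Bolt = 3*3 = 9.
Iteration 3: components of {Bolt} -> Cap = 9*3 = 27, Cover = 9*2 = 18, Washer = 9*4 = 36.
Iteration 4: components of {Cap,Cover,Washer} -> Frame = 36*5 = 180, Hub = 36*4 = 144, Motor = 27*3 = 81.
Iteration 5: components of {Frame,Hub,Motor} -> Bracket = 180*5 = 900.
Iteration 6: no further components; recursion stops.
SUM(tot_qty) = 1 + 3 + 5 + 9 + 18 + 36 + 27 + 180 + 144 + 81 + 900 = 1404.

1404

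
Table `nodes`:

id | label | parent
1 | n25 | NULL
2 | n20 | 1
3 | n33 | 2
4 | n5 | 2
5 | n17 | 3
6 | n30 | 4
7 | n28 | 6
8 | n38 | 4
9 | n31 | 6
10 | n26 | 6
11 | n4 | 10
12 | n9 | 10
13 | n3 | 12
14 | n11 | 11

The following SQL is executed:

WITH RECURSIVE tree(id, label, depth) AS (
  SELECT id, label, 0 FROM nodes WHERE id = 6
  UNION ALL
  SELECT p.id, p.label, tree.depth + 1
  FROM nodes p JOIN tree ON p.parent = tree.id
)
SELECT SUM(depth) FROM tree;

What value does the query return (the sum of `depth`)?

13

Base: id=6 (n30) at depth 0.
Iteration 1: rows with parent in {6} -> n28 (id 7, depth 1), n31 (id 9, depth 1), n26 (id 10, depth 1).
Iteration 2: rows with parent in {7,9,10} -> n4 (id 11, depth 2), n9 (id 12, depth 2).
Iteration 3: rows with parent in {11,12} -> n3 (id 13, depth 3), n11 (id 14, depth 3).
Iteration 4: no rows with parent in {13,14}; recursion stops.
SUM(depth) = 0 + 1 + 1 + 1 + 2 + 2 + 3 + 3 = 13.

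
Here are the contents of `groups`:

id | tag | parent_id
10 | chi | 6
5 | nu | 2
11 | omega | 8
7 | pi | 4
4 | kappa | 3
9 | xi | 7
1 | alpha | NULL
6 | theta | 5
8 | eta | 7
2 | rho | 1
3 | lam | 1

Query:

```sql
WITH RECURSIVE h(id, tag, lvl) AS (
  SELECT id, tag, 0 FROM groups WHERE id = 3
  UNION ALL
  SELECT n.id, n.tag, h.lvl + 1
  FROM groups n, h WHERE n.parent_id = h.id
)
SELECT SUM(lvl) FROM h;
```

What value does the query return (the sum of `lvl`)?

Base: id=3 (lam) at lvl 0.
Iteration 1: rows with parent_id in {3} -> kappa (id 4, lvl 1).
Iteration 2: rows with parent_id in {4} -> pi (id 7, lvl 2).
Iteration 3: rows with parent_id in {7} -> eta (id 8, lvl 3), xi (id 9, lvl 3).
Iteration 4: rows with parent_id in {8,9} -> omega (id 11, lvl 4).
Iteration 5: no rows with parent_id in {11}; recursion stops.
SUM(lvl) = 0 + 1 + 2 + 3 + 3 + 4 = 13.

13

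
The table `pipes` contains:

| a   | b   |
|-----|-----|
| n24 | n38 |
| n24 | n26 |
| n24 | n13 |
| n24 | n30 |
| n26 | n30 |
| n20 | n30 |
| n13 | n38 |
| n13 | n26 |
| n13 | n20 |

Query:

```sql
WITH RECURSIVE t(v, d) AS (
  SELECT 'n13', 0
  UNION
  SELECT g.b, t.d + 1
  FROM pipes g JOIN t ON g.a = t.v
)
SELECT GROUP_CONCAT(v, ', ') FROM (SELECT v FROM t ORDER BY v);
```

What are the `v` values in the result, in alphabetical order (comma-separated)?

n13, n20, n26, n30, n38

Base: (n13, d=0).
Iteration 1: edges from {n13} -> (n20, d=1), (n26, d=1), (n38, d=1).
Iteration 2: edges from {n20,n26,n38} -> (n30, d=2). [UNION drops 1 duplicate row(s)]
Iteration 3: no outgoing edges from {n30}; recursion stops.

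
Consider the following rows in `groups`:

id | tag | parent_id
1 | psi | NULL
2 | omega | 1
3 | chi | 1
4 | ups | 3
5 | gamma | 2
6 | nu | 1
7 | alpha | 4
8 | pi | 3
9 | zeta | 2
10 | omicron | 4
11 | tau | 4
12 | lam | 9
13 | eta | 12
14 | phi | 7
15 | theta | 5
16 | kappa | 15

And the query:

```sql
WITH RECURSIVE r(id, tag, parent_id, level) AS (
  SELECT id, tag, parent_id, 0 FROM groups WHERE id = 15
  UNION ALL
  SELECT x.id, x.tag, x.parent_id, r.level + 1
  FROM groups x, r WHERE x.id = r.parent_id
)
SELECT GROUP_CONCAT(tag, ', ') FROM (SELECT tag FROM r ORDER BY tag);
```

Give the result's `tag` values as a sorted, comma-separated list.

Base: id=15 (theta), parent_id=5, level 0.
Iteration 1: join on id=5 -> gamma (id 5, parent_id=2, level 1).
Iteration 2: join on id=2 -> omega (id 2, parent_id=1, level 2).
Iteration 3: join on id=1 -> psi (id 1, parent_id=NULL, level 3).
Iteration 4: parent_id is NULL; no match; recursion stops.

gamma, omega, psi, theta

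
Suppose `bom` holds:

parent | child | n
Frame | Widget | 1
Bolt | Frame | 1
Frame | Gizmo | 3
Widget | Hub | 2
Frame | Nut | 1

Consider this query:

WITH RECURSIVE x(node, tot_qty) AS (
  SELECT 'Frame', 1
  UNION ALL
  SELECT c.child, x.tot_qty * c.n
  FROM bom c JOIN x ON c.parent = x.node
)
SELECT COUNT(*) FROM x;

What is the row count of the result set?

Base: (Frame, tot_qty=1).
Iteration 1: components of {Frame} -> Gizmo = 1*3 = 3, Nut = 1*1 = 1, Widget = 1*1 = 1.
Iteration 2: components of {Gizmo,Nut,Widget} -> Hub = 1*2 = 2.
Iteration 3: no further components; recursion stops.
Total rows emitted: 5.

5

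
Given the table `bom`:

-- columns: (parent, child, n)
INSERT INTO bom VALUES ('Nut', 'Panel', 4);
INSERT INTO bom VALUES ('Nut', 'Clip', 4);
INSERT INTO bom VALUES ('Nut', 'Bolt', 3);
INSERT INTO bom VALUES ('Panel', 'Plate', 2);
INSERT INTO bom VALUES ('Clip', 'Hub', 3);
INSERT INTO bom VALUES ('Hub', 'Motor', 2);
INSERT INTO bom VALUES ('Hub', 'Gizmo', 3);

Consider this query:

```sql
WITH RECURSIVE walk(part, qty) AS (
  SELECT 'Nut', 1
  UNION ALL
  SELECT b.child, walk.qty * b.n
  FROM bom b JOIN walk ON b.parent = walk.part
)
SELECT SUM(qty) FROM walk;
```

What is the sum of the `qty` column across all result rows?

92

Base: (Nut, qty=1).
Iteration 1: components of {Nut} -> Bolt = 1*3 = 3, Clip = 1*4 = 4, Panel = 1*4 = 4.
Iteration 2: components of {Bolt,Clip,Panel} -> Hub = 4*3 = 12, Plate = 4*2 = 8.
Iteration 3: components of {Hub,Plate} -> Gizmo = 12*3 = 36, Motor = 12*2 = 24.
Iteration 4: no further components; recursion stops.
SUM(qty) = 1 + 4 + 4 + 3 + 8 + 12 + 24 + 36 = 92.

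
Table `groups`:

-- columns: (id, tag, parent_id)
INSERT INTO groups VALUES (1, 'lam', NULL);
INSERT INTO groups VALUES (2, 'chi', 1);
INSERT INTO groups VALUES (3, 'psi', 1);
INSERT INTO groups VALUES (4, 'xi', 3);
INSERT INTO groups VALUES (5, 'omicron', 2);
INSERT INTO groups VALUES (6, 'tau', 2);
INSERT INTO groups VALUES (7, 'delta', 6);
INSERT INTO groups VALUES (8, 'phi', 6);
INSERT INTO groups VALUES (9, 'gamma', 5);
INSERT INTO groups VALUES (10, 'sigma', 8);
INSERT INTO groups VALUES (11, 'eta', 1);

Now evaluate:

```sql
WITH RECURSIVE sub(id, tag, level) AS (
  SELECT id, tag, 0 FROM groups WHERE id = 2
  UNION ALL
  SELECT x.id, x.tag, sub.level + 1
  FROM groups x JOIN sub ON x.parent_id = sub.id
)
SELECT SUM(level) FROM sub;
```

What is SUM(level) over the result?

11

Base: id=2 (chi) at level 0.
Iteration 1: rows with parent_id in {2} -> omicron (id 5, level 1), tau (id 6, level 1).
Iteration 2: rows with parent_id in {5,6} -> delta (id 7, level 2), phi (id 8, level 2), gamma (id 9, level 2).
Iteration 3: rows with parent_id in {7,8,9} -> sigma (id 10, level 3).
Iteration 4: no rows with parent_id in {10}; recursion stops.
SUM(level) = 0 + 1 + 1 + 2 + 2 + 2 + 3 = 11.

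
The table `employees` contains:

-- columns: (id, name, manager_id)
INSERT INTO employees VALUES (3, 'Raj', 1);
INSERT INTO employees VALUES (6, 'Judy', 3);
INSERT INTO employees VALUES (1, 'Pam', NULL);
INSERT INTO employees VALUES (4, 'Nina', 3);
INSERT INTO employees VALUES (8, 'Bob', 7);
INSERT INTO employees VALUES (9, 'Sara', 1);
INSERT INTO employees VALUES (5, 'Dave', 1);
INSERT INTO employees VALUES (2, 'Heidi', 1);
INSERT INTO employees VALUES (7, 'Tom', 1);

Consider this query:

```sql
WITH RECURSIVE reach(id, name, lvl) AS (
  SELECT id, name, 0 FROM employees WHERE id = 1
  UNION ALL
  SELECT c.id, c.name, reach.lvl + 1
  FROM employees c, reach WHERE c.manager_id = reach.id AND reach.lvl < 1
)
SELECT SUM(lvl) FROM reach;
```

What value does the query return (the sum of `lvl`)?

5

Base: id=1 (Pam) at lvl 0.
Iteration 1: rows with manager_id in {1} -> Heidi (id 2, lvl 1), Raj (id 3, lvl 1), Dave (id 5, lvl 1), Tom (id 7, lvl 1), Sara (id 9, lvl 1).
Iteration 2: lvl < 1 fails for all current rows; recursion stops.
SUM(lvl) = 0 + 1 + 1 + 1 + 1 + 1 = 5.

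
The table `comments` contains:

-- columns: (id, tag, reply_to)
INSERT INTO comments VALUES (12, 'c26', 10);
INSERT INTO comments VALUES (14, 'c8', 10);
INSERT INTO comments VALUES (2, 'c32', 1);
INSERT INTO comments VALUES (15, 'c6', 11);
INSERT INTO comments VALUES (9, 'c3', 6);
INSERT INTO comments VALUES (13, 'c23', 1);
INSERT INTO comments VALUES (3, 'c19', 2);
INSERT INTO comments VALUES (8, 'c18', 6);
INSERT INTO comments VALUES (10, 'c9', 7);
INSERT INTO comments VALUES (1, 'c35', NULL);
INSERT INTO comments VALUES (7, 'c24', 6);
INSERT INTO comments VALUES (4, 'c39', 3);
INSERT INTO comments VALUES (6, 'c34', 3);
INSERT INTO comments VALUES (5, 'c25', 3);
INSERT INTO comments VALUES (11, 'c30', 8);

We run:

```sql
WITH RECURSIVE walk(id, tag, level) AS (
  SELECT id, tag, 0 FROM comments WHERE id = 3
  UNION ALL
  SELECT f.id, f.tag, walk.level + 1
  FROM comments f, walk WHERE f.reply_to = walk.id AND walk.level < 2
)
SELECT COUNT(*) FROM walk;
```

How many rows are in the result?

Base: id=3 (c19) at level 0.
Iteration 1: rows with reply_to in {3} -> c39 (id 4, level 1), c25 (id 5, level 1), c34 (id 6, level 1).
Iteration 2: rows with reply_to in {4,5,6} -> c24 (id 7, level 2), c18 (id 8, level 2), c3 (id 9, level 2).
Iteration 3: level < 2 fails for all current rows; recursion stops.
Total rows emitted: 7.

7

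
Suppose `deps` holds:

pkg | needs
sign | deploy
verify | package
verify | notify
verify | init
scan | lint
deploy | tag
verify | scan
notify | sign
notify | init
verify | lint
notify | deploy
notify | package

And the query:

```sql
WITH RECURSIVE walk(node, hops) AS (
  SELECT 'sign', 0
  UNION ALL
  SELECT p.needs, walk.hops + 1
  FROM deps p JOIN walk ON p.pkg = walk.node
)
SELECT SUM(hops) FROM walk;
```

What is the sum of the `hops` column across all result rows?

3

Base: (sign, hops=0).
Iteration 1: edges from {sign} -> (deploy, hops=1).
Iteration 2: edges from {deploy} -> (tag, hops=2).
Iteration 3: no outgoing edges from {tag}; recursion stops.
SUM(hops) = 0 + 1 + 2 = 3.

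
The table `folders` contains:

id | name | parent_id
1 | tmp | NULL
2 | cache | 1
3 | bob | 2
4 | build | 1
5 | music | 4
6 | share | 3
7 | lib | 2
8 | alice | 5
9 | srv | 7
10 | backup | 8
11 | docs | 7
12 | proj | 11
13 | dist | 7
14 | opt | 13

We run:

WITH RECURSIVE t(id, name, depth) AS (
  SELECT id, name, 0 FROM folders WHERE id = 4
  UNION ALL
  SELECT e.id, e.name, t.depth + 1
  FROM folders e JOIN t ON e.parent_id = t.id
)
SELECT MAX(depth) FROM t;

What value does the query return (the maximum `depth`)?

3

Base: id=4 (build) at depth 0.
Iteration 1: rows with parent_id in {4} -> music (id 5, depth 1).
Iteration 2: rows with parent_id in {5} -> alice (id 8, depth 2).
Iteration 3: rows with parent_id in {8} -> backup (id 10, depth 3).
Iteration 4: no rows with parent_id in {10}; recursion stops.
depth values: 0, 1, 2, 3; the maximum is 3.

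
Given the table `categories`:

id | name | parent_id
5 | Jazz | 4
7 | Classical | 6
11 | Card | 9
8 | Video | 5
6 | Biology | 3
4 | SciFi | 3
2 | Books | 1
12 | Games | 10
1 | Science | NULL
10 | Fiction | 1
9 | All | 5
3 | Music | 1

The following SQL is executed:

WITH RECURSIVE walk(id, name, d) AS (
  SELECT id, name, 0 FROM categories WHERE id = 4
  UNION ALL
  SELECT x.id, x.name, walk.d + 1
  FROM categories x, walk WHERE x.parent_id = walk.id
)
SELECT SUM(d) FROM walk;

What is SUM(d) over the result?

Base: id=4 (SciFi) at d 0.
Iteration 1: rows with parent_id in {4} -> Jazz (id 5, d 1).
Iteration 2: rows with parent_id in {5} -> Video (id 8, d 2), All (id 9, d 2).
Iteration 3: rows with parent_id in {8,9} -> Card (id 11, d 3).
Iteration 4: no rows with parent_id in {11}; recursion stops.
SUM(d) = 0 + 1 + 2 + 2 + 3 = 8.

8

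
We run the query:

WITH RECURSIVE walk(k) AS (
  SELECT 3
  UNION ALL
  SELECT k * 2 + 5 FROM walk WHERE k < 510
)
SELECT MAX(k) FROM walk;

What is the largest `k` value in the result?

1019

Base: k=3.
Iteration 1: 3 < 510 holds -> k = 3 * 2 + 5 = 11.
Iteration 2: 11 < 510 holds -> k = 11 * 2 + 5 = 27.
Iteration 3: 27 < 510 holds -> k = 27 * 2 + 5 = 59.
Iteration 4: 59 < 510 holds -> k = 59 * 2 + 5 = 123.
Iteration 5: 123 < 510 holds -> k = 123 * 2 + 5 = 251.
Iteration 6: 251 < 510 holds -> k = 251 * 2 + 5 = 507.
Iteration 7: 507 < 510 holds -> k = 507 * 2 + 5 = 1019.
Iteration 8: 1019 < 510 fails; recursion stops.
k values: 3, 11, 27, 59, 123, 251, 507, 1019; the maximum is 1019.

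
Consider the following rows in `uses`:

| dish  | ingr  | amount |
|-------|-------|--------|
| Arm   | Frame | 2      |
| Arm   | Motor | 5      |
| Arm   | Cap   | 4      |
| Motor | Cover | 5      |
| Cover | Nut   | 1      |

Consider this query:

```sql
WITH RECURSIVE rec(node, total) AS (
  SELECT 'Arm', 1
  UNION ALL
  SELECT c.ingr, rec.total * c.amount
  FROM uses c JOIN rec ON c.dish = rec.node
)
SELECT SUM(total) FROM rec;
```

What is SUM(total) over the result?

Base: (Arm, total=1).
Iteration 1: components of {Arm} -> Cap = 1*4 = 4, Frame = 1*2 = 2, Motor = 1*5 = 5.
Iteration 2: components of {Cap,Frame,Motor} -> Cover = 5*5 = 25.
Iteration 3: components of {Cover} -> Nut = 25*1 = 25.
Iteration 4: no further components; recursion stops.
SUM(total) = 1 + 2 + 5 + 4 + 25 + 25 = 62.

62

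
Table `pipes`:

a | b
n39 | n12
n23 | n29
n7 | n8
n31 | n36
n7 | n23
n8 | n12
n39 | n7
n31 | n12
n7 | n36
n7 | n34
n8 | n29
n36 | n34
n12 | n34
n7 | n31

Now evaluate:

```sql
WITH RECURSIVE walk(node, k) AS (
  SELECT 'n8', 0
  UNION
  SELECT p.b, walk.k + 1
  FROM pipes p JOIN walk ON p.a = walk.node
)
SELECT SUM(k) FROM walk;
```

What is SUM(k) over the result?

4

Base: (n8, k=0).
Iteration 1: edges from {n8} -> (n12, k=1), (n29, k=1).
Iteration 2: edges from {n12,n29} -> (n34, k=2).
Iteration 3: no outgoing edges from {n34}; recursion stops.
SUM(k) = 0 + 1 + 1 + 2 = 4.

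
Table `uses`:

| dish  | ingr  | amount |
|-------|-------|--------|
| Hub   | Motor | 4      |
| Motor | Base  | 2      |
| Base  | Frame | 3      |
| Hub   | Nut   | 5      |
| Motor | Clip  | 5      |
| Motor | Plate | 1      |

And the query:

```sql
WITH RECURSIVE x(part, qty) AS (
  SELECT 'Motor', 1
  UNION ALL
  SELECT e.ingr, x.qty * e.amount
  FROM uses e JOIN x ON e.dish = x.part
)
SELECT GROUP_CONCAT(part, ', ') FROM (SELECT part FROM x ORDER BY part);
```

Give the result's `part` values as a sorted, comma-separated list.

Base: (Motor, qty=1).
Iteration 1: components of {Motor} -> Base = 1*2 = 2, Clip = 1*5 = 5, Plate = 1*1 = 1.
Iteration 2: components of {Base,Clip,Plate} -> Frame = 2*3 = 6.
Iteration 3: no further components; recursion stops.

Base, Clip, Frame, Motor, Plate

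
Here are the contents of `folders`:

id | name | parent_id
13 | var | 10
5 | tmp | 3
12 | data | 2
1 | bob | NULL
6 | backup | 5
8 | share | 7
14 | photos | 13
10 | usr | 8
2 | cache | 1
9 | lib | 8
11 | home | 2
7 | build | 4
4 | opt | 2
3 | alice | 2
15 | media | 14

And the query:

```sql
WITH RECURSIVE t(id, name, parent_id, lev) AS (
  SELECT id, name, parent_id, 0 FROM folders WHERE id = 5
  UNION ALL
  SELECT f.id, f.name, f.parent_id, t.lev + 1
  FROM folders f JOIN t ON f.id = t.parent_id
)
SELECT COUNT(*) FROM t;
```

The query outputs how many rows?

Base: id=5 (tmp), parent_id=3, lev 0.
Iteration 1: join on id=3 -> alice (id 3, parent_id=2, lev 1).
Iteration 2: join on id=2 -> cache (id 2, parent_id=1, lev 2).
Iteration 3: join on id=1 -> bob (id 1, parent_id=NULL, lev 3).
Iteration 4: parent_id is NULL; no match; recursion stops.
Total rows emitted: 4.

4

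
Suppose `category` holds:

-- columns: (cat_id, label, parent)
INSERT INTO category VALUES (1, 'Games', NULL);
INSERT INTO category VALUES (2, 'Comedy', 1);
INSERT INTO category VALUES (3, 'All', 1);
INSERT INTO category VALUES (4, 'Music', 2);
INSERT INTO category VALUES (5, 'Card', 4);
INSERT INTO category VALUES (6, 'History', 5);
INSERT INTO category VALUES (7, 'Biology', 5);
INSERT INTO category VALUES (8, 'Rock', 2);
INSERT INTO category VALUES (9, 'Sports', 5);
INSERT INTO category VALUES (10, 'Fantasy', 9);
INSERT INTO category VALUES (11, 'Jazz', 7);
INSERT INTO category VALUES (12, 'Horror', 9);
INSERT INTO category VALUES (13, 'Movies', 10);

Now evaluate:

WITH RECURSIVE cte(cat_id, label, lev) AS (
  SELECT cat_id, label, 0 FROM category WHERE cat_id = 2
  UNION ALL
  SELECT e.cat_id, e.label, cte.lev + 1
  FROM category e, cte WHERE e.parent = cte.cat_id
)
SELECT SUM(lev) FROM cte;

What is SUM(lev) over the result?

30

Base: cat_id=2 (Comedy) at lev 0.
Iteration 1: rows with parent in {2} -> Music (id 4, lev 1), Rock (id 8, lev 1).
Iteration 2: rows with parent in {4,8} -> Card (id 5, lev 2).
Iteration 3: rows with parent in {5} -> History (id 6, lev 3), Biology (id 7, lev 3), Sports (id 9, lev 3).
Iteration 4: rows with parent in {6,7,9} -> Fantasy (id 10, lev 4), Jazz (id 11, lev 4), Horror (id 12, lev 4).
Iteration 5: rows with parent in {10,11,12} -> Movies (id 13, lev 5).
Iteration 6: no rows with parent in {13}; recursion stops.
SUM(lev) = 0 + 1 + 1 + 2 + 3 + 3 + 3 + 4 + 4 + 4 + 5 = 30.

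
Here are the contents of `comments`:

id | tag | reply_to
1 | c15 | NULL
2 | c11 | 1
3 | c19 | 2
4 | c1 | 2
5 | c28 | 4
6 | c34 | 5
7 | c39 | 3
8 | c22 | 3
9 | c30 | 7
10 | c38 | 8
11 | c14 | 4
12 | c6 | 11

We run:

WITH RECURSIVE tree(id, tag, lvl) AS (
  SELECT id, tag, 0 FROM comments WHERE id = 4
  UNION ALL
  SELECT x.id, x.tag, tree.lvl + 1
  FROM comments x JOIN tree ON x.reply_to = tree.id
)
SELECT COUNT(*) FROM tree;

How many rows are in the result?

5

Base: id=4 (c1) at lvl 0.
Iteration 1: rows with reply_to in {4} -> c28 (id 5, lvl 1), c14 (id 11, lvl 1).
Iteration 2: rows with reply_to in {5,11} -> c34 (id 6, lvl 2), c6 (id 12, lvl 2).
Iteration 3: no rows with reply_to in {6,12}; recursion stops.
Total rows emitted: 5.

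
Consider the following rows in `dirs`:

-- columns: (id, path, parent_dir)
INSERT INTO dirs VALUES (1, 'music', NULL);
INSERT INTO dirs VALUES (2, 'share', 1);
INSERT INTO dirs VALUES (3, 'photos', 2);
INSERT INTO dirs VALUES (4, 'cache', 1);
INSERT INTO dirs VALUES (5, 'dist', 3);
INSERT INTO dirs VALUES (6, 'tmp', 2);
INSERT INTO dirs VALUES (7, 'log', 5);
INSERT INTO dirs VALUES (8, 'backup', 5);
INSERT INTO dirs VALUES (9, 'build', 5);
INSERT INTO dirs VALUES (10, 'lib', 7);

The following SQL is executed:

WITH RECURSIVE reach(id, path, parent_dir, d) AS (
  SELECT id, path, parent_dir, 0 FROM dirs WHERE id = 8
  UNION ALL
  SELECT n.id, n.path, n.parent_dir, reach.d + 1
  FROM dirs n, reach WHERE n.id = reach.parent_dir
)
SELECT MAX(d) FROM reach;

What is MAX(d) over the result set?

Base: id=8 (backup), parent_dir=5, d 0.
Iteration 1: join on id=5 -> dist (id 5, parent_dir=3, d 1).
Iteration 2: join on id=3 -> photos (id 3, parent_dir=2, d 2).
Iteration 3: join on id=2 -> share (id 2, parent_dir=1, d 3).
Iteration 4: join on id=1 -> music (id 1, parent_dir=NULL, d 4).
Iteration 5: parent_dir is NULL; no match; recursion stops.
d values: 0, 1, 2, 3, 4; the maximum is 4.

4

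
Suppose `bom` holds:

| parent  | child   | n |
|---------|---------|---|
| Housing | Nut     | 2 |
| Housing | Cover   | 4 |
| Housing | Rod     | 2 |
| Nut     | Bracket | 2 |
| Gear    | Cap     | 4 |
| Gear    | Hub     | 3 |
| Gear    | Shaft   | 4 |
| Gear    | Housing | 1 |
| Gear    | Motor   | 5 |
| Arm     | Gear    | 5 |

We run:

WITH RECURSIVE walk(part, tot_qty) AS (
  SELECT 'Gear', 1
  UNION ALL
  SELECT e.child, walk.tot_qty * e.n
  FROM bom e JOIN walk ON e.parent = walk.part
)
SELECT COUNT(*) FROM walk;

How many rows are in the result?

Base: (Gear, tot_qty=1).
Iteration 1: components of {Gear} -> Cap = 1*4 = 4, Housing = 1*1 = 1, Hub = 1*3 = 3, Motor = 1*5 = 5, Shaft = 1*4 = 4.
Iteration 2: components of {Cap,Housing,Hub,Motor,Shaft} -> Cover = 1*4 = 4, Nut = 1*2 = 2, Rod = 1*2 = 2.
Iteration 3: components of {Cover,Nut,Rod} -> Bracket = 2*2 = 4.
Iteration 4: no further components; recursion stops.
Total rows emitted: 10.

10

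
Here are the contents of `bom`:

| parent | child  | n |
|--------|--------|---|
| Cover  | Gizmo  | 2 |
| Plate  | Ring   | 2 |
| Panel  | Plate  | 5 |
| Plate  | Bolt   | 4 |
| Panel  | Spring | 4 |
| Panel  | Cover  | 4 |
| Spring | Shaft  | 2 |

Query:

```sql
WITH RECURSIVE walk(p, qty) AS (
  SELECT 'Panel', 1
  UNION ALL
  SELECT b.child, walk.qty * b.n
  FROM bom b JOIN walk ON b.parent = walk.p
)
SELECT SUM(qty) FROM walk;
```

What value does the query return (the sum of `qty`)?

60

Base: (Panel, qty=1).
Iteration 1: components of {Panel} -> Cover = 1*4 = 4, Plate = 1*5 = 5, Spring = 1*4 = 4.
Iteration 2: components of {Cover,Plate,Spring} -> Bolt = 5*4 = 20, Gizmo = 4*2 = 8, Ring = 5*2 = 10, Shaft = 4*2 = 8.
Iteration 3: no further components; recursion stops.
SUM(qty) = 1 + 4 + 4 + 5 + 8 + 8 + 10 + 20 = 60.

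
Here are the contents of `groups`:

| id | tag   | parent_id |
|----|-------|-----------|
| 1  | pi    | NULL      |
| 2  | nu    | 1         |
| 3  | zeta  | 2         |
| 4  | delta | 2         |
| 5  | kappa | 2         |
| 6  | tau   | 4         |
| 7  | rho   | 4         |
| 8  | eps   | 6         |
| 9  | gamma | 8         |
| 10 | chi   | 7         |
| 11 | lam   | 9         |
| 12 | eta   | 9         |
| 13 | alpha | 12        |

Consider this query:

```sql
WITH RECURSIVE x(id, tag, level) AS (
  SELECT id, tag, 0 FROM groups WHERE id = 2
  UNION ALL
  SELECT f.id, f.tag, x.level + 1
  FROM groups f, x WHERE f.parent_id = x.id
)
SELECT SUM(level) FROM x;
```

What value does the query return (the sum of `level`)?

Base: id=2 (nu) at level 0.
Iteration 1: rows with parent_id in {2} -> zeta (id 3, level 1), delta (id 4, level 1), kappa (id 5, level 1).
Iteration 2: rows with parent_id in {3,4,5} -> tau (id 6, level 2), rho (id 7, level 2).
Iteration 3: rows with parent_id in {6,7} -> eps (id 8, level 3), chi (id 10, level 3).
Iteration 4: rows with parent_id in {8,10} -> gamma (id 9, level 4).
Iteration 5: rows with parent_id in {9} -> lam (id 11, level 5), eta (id 12, level 5).
Iteration 6: rows with parent_id in {11,12} -> alpha (id 13, level 6).
Iteration 7: no rows with parent_id in {13}; recursion stops.
SUM(level) = 0 + 1 + 1 + 1 + 2 + 2 + 3 + 3 + 4 + 5 + 5 + 6 = 33.

33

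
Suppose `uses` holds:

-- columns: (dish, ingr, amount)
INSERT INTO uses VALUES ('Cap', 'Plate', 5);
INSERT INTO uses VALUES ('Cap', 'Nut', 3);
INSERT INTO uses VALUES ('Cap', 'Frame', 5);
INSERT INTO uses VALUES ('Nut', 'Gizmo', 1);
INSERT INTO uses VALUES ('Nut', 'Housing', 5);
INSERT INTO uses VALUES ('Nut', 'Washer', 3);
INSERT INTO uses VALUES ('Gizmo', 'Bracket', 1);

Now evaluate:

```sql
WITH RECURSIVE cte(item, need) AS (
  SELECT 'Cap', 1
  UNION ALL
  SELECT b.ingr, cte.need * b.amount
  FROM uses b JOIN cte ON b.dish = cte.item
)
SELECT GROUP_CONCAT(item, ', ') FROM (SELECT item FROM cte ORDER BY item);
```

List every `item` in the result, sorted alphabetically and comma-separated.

Base: (Cap, need=1).
Iteration 1: components of {Cap} -> Frame = 1*5 = 5, Nut = 1*3 = 3, Plate = 1*5 = 5.
Iteration 2: components of {Frame,Nut,Plate} -> Gizmo = 3*1 = 3, Housing = 3*5 = 15, Washer = 3*3 = 9.
Iteration 3: components of {Gizmo,Housing,Washer} -> Bracket = 3*1 = 3.
Iteration 4: no further components; recursion stops.

Bracket, Cap, Frame, Gizmo, Housing, Nut, Plate, Washer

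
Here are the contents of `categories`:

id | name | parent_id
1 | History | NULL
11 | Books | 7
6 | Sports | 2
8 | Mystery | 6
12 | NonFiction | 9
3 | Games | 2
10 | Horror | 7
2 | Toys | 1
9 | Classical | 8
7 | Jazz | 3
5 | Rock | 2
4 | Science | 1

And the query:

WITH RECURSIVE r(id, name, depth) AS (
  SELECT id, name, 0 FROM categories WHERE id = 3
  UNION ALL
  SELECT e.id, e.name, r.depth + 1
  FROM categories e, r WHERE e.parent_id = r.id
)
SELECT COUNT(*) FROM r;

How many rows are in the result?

Base: id=3 (Games) at depth 0.
Iteration 1: rows with parent_id in {3} -> Jazz (id 7, depth 1).
Iteration 2: rows with parent_id in {7} -> Horror (id 10, depth 2), Books (id 11, depth 2).
Iteration 3: no rows with parent_id in {10,11}; recursion stops.
Total rows emitted: 4.

4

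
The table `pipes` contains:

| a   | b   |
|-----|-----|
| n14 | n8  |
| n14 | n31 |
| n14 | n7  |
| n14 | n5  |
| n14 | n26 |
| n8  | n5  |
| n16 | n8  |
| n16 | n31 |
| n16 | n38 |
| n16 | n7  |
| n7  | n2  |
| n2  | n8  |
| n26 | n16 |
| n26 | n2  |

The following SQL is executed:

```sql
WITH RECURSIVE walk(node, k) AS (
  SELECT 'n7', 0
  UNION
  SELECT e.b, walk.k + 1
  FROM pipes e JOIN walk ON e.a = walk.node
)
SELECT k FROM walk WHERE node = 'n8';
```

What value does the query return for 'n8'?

2

Base: (n7, k=0).
Iteration 1: edges from {n7} -> (n2, k=1).
Iteration 2: edges from {n2} -> (n8, k=2).
Iteration 3: edges from {n8} -> (n5, k=3).
Iteration 4: no outgoing edges from {n5}; recursion stops.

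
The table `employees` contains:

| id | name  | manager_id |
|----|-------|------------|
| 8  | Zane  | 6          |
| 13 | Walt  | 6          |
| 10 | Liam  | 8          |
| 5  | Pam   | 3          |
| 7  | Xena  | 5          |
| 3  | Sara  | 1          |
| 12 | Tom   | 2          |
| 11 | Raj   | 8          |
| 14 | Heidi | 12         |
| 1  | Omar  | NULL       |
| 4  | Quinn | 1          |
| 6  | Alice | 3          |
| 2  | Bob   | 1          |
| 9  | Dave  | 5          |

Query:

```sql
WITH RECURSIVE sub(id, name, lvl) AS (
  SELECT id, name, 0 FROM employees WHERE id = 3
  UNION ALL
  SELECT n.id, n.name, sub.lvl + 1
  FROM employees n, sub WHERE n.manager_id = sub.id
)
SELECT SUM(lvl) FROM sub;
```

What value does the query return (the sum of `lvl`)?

Base: id=3 (Sara) at lvl 0.
Iteration 1: rows with manager_id in {3} -> Pam (id 5, lvl 1), Alice (id 6, lvl 1).
Iteration 2: rows with manager_id in {5,6} -> Xena (id 7, lvl 2), Zane (id 8, lvl 2), Dave (id 9, lvl 2), Walt (id 13, lvl 2).
Iteration 3: rows with manager_id in {7,8,9,13} -> Liam (id 10, lvl 3), Raj (id 11, lvl 3).
Iteration 4: no rows with manager_id in {10,11}; recursion stops.
SUM(lvl) = 0 + 1 + 1 + 2 + 2 + 2 + 2 + 3 + 3 = 16.

16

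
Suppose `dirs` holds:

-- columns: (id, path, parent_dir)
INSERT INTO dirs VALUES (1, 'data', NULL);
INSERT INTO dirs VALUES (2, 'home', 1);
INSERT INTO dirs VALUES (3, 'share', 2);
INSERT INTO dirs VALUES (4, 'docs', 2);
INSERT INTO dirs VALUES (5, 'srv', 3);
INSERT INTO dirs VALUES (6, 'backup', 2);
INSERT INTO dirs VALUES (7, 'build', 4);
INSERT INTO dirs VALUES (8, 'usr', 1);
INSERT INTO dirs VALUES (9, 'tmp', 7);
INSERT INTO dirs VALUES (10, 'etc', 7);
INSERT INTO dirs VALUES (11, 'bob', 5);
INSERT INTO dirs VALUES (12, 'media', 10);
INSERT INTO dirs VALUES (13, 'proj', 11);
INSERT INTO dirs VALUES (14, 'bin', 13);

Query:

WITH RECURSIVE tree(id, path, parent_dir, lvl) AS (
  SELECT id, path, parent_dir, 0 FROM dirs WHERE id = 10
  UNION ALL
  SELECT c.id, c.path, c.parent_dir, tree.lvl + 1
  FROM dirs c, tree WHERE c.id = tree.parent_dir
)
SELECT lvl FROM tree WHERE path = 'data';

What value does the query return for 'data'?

4

Base: id=10 (etc), parent_dir=7, lvl 0.
Iteration 1: join on id=7 -> build (id 7, parent_dir=4, lvl 1).
Iteration 2: join on id=4 -> docs (id 4, parent_dir=2, lvl 2).
Iteration 3: join on id=2 -> home (id 2, parent_dir=1, lvl 3).
Iteration 4: join on id=1 -> data (id 1, parent_dir=NULL, lvl 4).
Iteration 5: parent_dir is NULL; no match; recursion stops.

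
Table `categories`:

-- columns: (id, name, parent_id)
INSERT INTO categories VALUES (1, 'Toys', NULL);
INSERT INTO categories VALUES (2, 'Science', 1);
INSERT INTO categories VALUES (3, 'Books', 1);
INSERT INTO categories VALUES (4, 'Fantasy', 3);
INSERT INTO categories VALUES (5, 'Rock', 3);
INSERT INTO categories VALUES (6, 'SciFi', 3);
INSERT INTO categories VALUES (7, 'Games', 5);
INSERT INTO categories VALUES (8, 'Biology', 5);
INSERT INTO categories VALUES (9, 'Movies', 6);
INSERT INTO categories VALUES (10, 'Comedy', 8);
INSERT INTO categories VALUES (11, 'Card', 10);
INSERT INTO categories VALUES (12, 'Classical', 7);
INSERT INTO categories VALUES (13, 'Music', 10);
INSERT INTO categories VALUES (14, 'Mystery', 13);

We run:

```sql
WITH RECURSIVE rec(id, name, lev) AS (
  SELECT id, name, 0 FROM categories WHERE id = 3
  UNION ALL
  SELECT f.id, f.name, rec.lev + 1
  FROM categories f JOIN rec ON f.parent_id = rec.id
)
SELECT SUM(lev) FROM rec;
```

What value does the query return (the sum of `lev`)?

Base: id=3 (Books) at lev 0.
Iteration 1: rows with parent_id in {3} -> Fantasy (id 4, lev 1), Rock (id 5, lev 1), SciFi (id 6, lev 1).
Iteration 2: rows with parent_id in {4,5,6} -> Games (id 7, lev 2), Biology (id 8, lev 2), Movies (id 9, lev 2).
Iteration 3: rows with parent_id in {7,8,9} -> Comedy (id 10, lev 3), Classical (id 12, lev 3).
Iteration 4: rows with parent_id in {10,12} -> Card (id 11, lev 4), Music (id 13, lev 4).
Iteration 5: rows with parent_id in {11,13} -> Mystery (id 14, lev 5).
Iteration 6: no rows with parent_id in {14}; recursion stops.
SUM(lev) = 0 + 1 + 1 + 1 + 2 + 2 + 2 + 3 + 3 + 4 + 4 + 5 = 28.

28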